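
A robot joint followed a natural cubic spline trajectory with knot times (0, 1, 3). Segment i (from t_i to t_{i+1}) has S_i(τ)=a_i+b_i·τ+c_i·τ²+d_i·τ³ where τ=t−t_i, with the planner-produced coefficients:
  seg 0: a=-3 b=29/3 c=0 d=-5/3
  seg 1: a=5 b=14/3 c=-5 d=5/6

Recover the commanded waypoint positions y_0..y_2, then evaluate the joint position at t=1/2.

y_0 = S_0(0) = a_0 = -3
y_1 = S_1(0) = a_1 = 5
y_2 = S_1(2) = 1
t_q=1/2 is in segment 0 (τ=1/2); S_0(τ)=13/8

y_0=-3 y_1=5 y_2=1
S(1/2) = 13/8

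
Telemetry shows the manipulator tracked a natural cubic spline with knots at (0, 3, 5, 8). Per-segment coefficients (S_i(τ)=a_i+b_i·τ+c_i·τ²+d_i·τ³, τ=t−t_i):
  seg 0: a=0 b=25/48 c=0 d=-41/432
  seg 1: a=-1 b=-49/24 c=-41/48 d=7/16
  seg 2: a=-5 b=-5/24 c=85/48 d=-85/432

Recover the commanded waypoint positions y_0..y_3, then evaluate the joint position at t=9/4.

y_0 = S_0(0) = a_0 = 0
y_1 = S_1(0) = a_1 = -1
y_2 = S_2(0) = a_2 = -5
y_3 = S_2(3) = 5
t_q=9/4 is in segment 0 (τ=9/4); S_0(τ)=93/1024

y_0=0 y_1=-1 y_2=-5 y_3=5
S(9/4) = 93/1024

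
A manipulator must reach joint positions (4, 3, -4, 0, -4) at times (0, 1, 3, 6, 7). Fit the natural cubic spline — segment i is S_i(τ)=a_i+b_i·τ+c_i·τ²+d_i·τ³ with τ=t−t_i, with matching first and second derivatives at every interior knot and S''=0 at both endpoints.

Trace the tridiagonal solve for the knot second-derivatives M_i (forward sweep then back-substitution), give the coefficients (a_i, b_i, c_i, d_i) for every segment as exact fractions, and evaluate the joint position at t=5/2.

Δ: Δ0=-1, Δ1=-7/2, Δ2=4/3, Δ3=-4
row 1: diag=6, rhs=-15; c'=1/3, d'=-5/2
row 2: denom=10−2·1/3=28/3; d'=(29−2·-5/2)/(28/3)=51/14
row 3: denom=8−3·9/28=197/28; d'=(-32−3·51/14)/(197/28)=-1202/197
back: M3=-1202/197
back: M2=51/14−9/28·-1202/197=1104/197
back: M1=-5/2−1/3·1104/197=-1721/394
M: M0=0, M1=-1721/394, M2=1104/197, M3=-1202/197, M4=0
seg 0: a=4, c=M0/2=0, d=(M1−M0)/(6·1)=-1721/2364, b=Δ0−h0·(2M0+M1)/6=-643/2364
seg 1: a=3, c=M1/2=-1721/788, d=(M2−M1)/(6·2)=3929/4728, b=Δ1−h1·(2M1+M2)/6=-2903/1182
seg 2: a=-4, c=M2/2=552/197, d=(M3−M2)/(6·3)=-1153/1773, b=Δ2−h2·(2M2+M3)/6=-721/591
seg 3: a=0, c=M3/2=-601/197, d=(M4−M3)/(6·1)=601/591, b=Δ3−h3·(2M3+M4)/6=-1162/591
t_q=5/2 → seg 1, τ=3/2; S=3+-2903/1182·τ+-1721/788·τ²+3929/4728·τ³=-35219/12608

  seg 0: a=4 b=-643/2364 c=0 d=-1721/2364
  seg 1: a=3 b=-2903/1182 c=-1721/788 d=3929/4728
  seg 2: a=-4 b=-721/591 c=552/197 d=-1153/1773
  seg 3: a=0 b=-1162/591 c=-601/197 d=601/591
S(5/2) = -35219/12608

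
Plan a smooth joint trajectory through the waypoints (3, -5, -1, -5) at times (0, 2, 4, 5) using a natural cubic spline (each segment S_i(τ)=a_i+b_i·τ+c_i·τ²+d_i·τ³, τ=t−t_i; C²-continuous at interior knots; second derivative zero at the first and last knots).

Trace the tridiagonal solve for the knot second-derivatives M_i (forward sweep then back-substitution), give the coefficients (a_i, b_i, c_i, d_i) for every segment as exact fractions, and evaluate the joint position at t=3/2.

  seg 0: a=3 b=-68/11 c=0 d=6/11
  seg 1: a=-5 b=4/11 c=36/11 d=-27/22
  seg 2: a=-1 b=-14/11 c=-45/11 d=15/11
S(3/2) = -195/44

Δ: Δ0=-4, Δ1=2, Δ2=-4
row 1: diag=8, rhs=36; c'=1/4, d'=9/2
row 2: denom=6−2·1/4=11/2; d'=(-36−2·9/2)/(11/2)=-90/11
back: M2=-90/11
back: M1=9/2−1/4·-90/11=72/11
M: M0=0, M1=72/11, M2=-90/11, M3=0
seg 0: a=3, c=M0/2=0, d=(M1−M0)/(6·2)=6/11, b=Δ0−h0·(2M0+M1)/6=-68/11
seg 1: a=-5, c=M1/2=36/11, d=(M2−M1)/(6·2)=-27/22, b=Δ1−h1·(2M1+M2)/6=4/11
seg 2: a=-1, c=M2/2=-45/11, d=(M3−M2)/(6·1)=15/11, b=Δ2−h2·(2M2+M3)/6=-14/11
t_q=3/2 → seg 0, τ=3/2; S=3+-68/11·τ+0·τ²+6/11·τ³=-195/44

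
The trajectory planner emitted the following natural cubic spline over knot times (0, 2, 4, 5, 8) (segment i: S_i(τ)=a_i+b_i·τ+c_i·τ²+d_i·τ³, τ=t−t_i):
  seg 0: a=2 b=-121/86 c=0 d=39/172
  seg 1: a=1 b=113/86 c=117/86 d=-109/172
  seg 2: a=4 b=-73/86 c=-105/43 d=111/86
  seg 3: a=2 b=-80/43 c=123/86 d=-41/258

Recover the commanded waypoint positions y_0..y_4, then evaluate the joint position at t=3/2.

y_0=2 y_1=1 y_2=4 y_3=2 y_4=5
S(3/2) = 901/1376

y_0 = S_0(0) = a_0 = 2
y_1 = S_1(0) = a_1 = 1
y_2 = S_2(0) = a_2 = 4
y_3 = S_3(0) = a_3 = 2
y_4 = S_3(3) = 5
t_q=3/2 is in segment 0 (τ=3/2); S_0(τ)=901/1376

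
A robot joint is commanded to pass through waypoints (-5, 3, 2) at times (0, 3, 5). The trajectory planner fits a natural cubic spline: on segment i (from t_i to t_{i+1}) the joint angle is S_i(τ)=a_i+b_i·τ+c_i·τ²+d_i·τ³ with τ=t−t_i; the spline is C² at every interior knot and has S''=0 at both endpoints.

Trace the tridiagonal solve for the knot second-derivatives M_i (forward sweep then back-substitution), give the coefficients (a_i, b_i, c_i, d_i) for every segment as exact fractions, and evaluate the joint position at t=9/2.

Δ: Δ0=8/3, Δ1=-1/2
row 1: diag=10, rhs=-19; c'=1/5, d'=-19/10
back: M1=-19/10
M: M0=0, M1=-19/10, M2=0
seg 0: a=-5, c=M0/2=0, d=(M1−M0)/(6·3)=-19/180, b=Δ0−h0·(2M0+M1)/6=217/60
seg 1: a=3, c=M1/2=-19/20, d=(M2−M1)/(6·2)=19/120, b=Δ1−h1·(2M1+M2)/6=23/30
t_q=9/2 → seg 1, τ=3/2; S=3+23/30·τ+-19/20·τ²+19/120·τ³=163/64

  seg 0: a=-5 b=217/60 c=0 d=-19/180
  seg 1: a=3 b=23/30 c=-19/20 d=19/120
S(9/2) = 163/64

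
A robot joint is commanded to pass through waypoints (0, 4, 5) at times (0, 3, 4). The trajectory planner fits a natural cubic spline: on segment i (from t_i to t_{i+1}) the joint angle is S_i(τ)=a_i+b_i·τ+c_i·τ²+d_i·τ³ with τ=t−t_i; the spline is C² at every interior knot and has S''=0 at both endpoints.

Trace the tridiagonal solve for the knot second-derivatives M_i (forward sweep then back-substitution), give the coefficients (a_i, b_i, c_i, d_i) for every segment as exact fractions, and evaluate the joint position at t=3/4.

Δ: Δ0=4/3, Δ1=1
row 1: diag=8, rhs=-2; c'=1/8, d'=-1/4
back: M1=-1/4
M: M0=0, M1=-1/4, M2=0
seg 0: a=0, c=M0/2=0, d=(M1−M0)/(6·3)=-1/72, b=Δ0−h0·(2M0+M1)/6=35/24
seg 1: a=4, c=M1/2=-1/8, d=(M2−M1)/(6·1)=1/24, b=Δ1−h1·(2M1+M2)/6=13/12
t_q=3/4 → seg 0, τ=3/4; S=0+35/24·τ+0·τ²+-1/72·τ³=557/512

  seg 0: a=0 b=35/24 c=0 d=-1/72
  seg 1: a=4 b=13/12 c=-1/8 d=1/24
S(3/4) = 557/512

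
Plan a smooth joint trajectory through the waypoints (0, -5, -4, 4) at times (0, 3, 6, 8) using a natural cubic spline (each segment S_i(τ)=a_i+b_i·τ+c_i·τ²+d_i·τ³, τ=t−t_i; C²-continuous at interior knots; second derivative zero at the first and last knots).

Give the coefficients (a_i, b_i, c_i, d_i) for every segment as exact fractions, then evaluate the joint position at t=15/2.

Δ: Δ0=-5/3, Δ1=1/3, Δ2=4
row 1: diag=12, rhs=12; c'=1/4, d'=1
row 2: denom=10−3·1/4=37/4; d'=(22−3·1)/(37/4)=76/37
back: M2=76/37
back: M1=1−1/4·76/37=18/37
M: M0=0, M1=18/37, M2=76/37, M3=0
seg 0: a=0, c=M0/2=0, d=(M1−M0)/(6·3)=1/37, b=Δ0−h0·(2M0+M1)/6=-212/111
seg 1: a=-5, c=M1/2=9/37, d=(M2−M1)/(6·3)=29/333, b=Δ1−h1·(2M1+M2)/6=-131/111
seg 2: a=-4, c=M2/2=38/37, d=(M3−M2)/(6·2)=-19/111, b=Δ2−h2·(2M2+M3)/6=292/111
t_q=15/2 → seg 2, τ=3/2; S=-4+292/111·τ+38/37·τ²+-19/111·τ³=497/296

  seg 0: a=0 b=-212/111 c=0 d=1/37
  seg 1: a=-5 b=-131/111 c=9/37 d=29/333
  seg 2: a=-4 b=292/111 c=38/37 d=-19/111
S(15/2) = 497/296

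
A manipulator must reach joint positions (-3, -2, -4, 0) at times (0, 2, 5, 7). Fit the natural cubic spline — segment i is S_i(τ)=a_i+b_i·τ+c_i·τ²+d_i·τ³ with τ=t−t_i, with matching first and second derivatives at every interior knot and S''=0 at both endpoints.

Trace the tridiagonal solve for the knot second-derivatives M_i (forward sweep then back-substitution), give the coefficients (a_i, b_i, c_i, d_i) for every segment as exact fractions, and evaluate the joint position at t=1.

Δ: Δ0=1/2, Δ1=-2/3, Δ2=2
row 1: diag=10, rhs=-7; c'=3/10, d'=-7/10
row 2: denom=10−3·3/10=91/10; d'=(16−3·-7/10)/(91/10)=181/91
back: M2=181/91
back: M1=-7/10−3/10·181/91=-118/91
M: M0=0, M1=-118/91, M2=181/91, M3=0
seg 0: a=-3, c=M0/2=0, d=(M1−M0)/(6·2)=-59/546, b=Δ0−h0·(2M0+M1)/6=509/546
seg 1: a=-2, c=M1/2=-59/91, d=(M2−M1)/(6·3)=23/126, b=Δ1−h1·(2M1+M2)/6=-199/546
seg 2: a=-4, c=M2/2=181/182, d=(M3−M2)/(6·2)=-181/1092, b=Δ2−h2·(2M2+M3)/6=184/273
t_q=1 → seg 0, τ=1; S=-3+509/546·τ+0·τ²+-59/546·τ³=-198/91

  seg 0: a=-3 b=509/546 c=0 d=-59/546
  seg 1: a=-2 b=-199/546 c=-59/91 d=23/126
  seg 2: a=-4 b=184/273 c=181/182 d=-181/1092
S(1) = -198/91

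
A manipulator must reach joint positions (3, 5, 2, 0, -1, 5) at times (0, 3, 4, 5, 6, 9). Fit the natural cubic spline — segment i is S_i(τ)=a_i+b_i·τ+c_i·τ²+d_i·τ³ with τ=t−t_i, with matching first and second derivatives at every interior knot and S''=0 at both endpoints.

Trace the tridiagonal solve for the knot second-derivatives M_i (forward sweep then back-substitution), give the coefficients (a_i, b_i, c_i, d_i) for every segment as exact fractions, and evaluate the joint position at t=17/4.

Δ: Δ0=2/3, Δ1=-3, Δ2=-2, Δ3=-1, Δ4=2
row 1: diag=8, rhs=-22; c'=1/8, d'=-11/4
row 2: denom=4−1·1/8=31/8; d'=(6−1·-11/4)/(31/8)=70/31
row 3: denom=4−1·8/31=116/31; d'=(6−1·70/31)/(116/31)=1
row 4: denom=8−1·31/116=897/116; d'=(18−1·1)/(897/116)=1972/897
back: M4=1972/897
back: M3=1−31/116·1972/897=370/897
back: M2=70/31−8/31·370/897=1930/897
back: M1=-11/4−1/8·1930/897=-2708/897
M: M0=0, M1=-2708/897, M2=1930/897, M3=370/897, M4=1972/897, M5=0
seg 0: a=3, c=M0/2=0, d=(M1−M0)/(6·3)=-1354/8073, b=Δ0−h0·(2M0+M1)/6=1952/897
seg 1: a=5, c=M1/2=-1354/897, d=(M2−M1)/(6·1)=773/897, b=Δ1−h1·(2M1+M2)/6=-2110/897
seg 2: a=2, c=M2/2=965/897, d=(M3−M2)/(6·1)=-20/69, b=Δ2−h2·(2M2+M3)/6=-833/299
seg 3: a=0, c=M3/2=185/897, d=(M4−M3)/(6·1)=89/299, b=Δ3−h3·(2M3+M4)/6=-1349/897
seg 4: a=-1, c=M4/2=986/897, d=(M5−M4)/(6·3)=-986/8073, b=Δ4−h4·(2M4+M5)/6=-178/897
t_q=17/4 → seg 2, τ=1/4; S=2+-833/299·τ+965/897·τ²+-20/69·τ³=817/598

  seg 0: a=3 b=1952/897 c=0 d=-1354/8073
  seg 1: a=5 b=-2110/897 c=-1354/897 d=773/897
  seg 2: a=2 b=-833/299 c=965/897 d=-20/69
  seg 3: a=0 b=-1349/897 c=185/897 d=89/299
  seg 4: a=-1 b=-178/897 c=986/897 d=-986/8073
S(17/4) = 817/598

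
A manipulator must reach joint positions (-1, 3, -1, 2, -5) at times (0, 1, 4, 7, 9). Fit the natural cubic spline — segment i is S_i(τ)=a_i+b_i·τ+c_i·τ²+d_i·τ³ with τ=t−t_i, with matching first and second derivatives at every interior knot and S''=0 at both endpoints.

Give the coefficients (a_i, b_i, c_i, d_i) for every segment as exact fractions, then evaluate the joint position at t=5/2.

Δ: Δ0=4, Δ1=-4/3, Δ2=1, Δ3=-7/2
row 1: diag=8, rhs=-32; c'=3/8, d'=-4
row 2: denom=12−3·3/8=87/8; d'=(14−3·-4)/(87/8)=208/87
row 3: denom=10−3·8/29=266/29; d'=(-27−3·208/87)/(266/29)=-991/266
back: M3=-991/266
back: M2=208/87−8/29·-991/266=1364/399
back: M1=-4−3/8·1364/399=-1405/266
M: M0=0, M1=-1405/266, M2=1364/399, M3=-991/266, M4=0
seg 0: a=-1, c=M0/2=0, d=(M1−M0)/(6·1)=-1405/1596, b=Δ0−h0·(2M0+M1)/6=7789/1596
seg 1: a=3, c=M1/2=-1405/532, d=(M2−M1)/(6·3)=6943/14364, b=Δ1−h1·(2M1+M2)/6=1787/798
seg 2: a=-1, c=M2/2=682/399, d=(M3−M2)/(6·3)=-5701/14364, b=Δ2−h2·(2M2+M3)/6=-887/1596
seg 3: a=2, c=M3/2=-991/532, d=(M4−M3)/(6·2)=991/3192, b=Δ3−h3·(2M3+M4)/6=-811/798
t_q=5/2 → seg 1, τ=3/2; S=3+1787/798·τ+-1405/532·τ²+6943/14364·τ³=8717/4256

  seg 0: a=-1 b=7789/1596 c=0 d=-1405/1596
  seg 1: a=3 b=1787/798 c=-1405/532 d=6943/14364
  seg 2: a=-1 b=-887/1596 c=682/399 d=-5701/14364
  seg 3: a=2 b=-811/798 c=-991/532 d=991/3192
S(5/2) = 8717/4256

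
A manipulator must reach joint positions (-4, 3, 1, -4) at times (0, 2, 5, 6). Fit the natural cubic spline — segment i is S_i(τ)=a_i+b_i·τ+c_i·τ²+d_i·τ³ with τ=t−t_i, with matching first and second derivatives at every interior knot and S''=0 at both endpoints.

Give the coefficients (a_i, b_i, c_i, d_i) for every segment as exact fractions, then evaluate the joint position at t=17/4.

Δ: Δ0=7/2, Δ1=-2/3, Δ2=-5
row 1: diag=10, rhs=-25; c'=3/10, d'=-5/2
row 2: denom=8−3·3/10=71/10; d'=(-26−3·-5/2)/(71/10)=-185/71
back: M2=-185/71
back: M1=-5/2−3/10·-185/71=-122/71
M: M0=0, M1=-122/71, M2=-185/71, M3=0
seg 0: a=-4, c=M0/2=0, d=(M1−M0)/(6·2)=-61/426, b=Δ0−h0·(2M0+M1)/6=1735/426
seg 1: a=3, c=M1/2=-61/71, d=(M2−M1)/(6·3)=-7/142, b=Δ1−h1·(2M1+M2)/6=1003/426
seg 2: a=1, c=M2/2=-185/142, d=(M3−M2)/(6·1)=185/426, b=Δ2−h2·(2M2+M3)/6=-880/213
t_q=17/4 → seg 1, τ=9/4; S=3+1003/426·τ+-61/71·τ²+-7/142·τ³=30777/9088

  seg 0: a=-4 b=1735/426 c=0 d=-61/426
  seg 1: a=3 b=1003/426 c=-61/71 d=-7/142
  seg 2: a=1 b=-880/213 c=-185/142 d=185/426
S(17/4) = 30777/9088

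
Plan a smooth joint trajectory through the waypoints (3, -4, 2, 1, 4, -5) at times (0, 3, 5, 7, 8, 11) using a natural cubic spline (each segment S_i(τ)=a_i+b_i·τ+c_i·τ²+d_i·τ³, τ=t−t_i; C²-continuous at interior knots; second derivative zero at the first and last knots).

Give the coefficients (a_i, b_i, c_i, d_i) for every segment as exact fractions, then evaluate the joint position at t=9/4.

  seg 0: a=3 b=-4829/1084 c=0 d=6899/29268
  seg 1: a=-4 b=1035/542 c=6899/3252 d=-2563/3252
  seg 2: a=2 b=1525/1626 c=-8479/3252 d=2047/2168
  seg 3: a=1 b=1495/813 c=2486/813 d=-514/271
  seg 4: a=4 b=1841/813 c=-2140/813 d=2140/7317
S(9/4) = -300975/69376

Δ: Δ0=-7/3, Δ1=3, Δ2=-1/2, Δ3=3, Δ4=-3
row 1: diag=10, rhs=32; c'=1/5, d'=16/5
row 2: denom=8−2·1/5=38/5; d'=(-21−2·16/5)/(38/5)=-137/38
row 3: denom=6−2·5/19=104/19; d'=(21−2·-137/38)/(104/19)=67/13
row 4: denom=8−1·19/104=813/104; d'=(-36−1·67/13)/(813/104)=-4280/813
back: M4=-4280/813
back: M3=67/13−19/104·-4280/813=4972/813
back: M2=-137/38−5/19·4972/813=-8479/1626
back: M1=16/5−1/5·-8479/1626=6899/1626
M: M0=0, M1=6899/1626, M2=-8479/1626, M3=4972/813, M4=-4280/813, M5=0
seg 0: a=3, c=M0/2=0, d=(M1−M0)/(6·3)=6899/29268, b=Δ0−h0·(2M0+M1)/6=-4829/1084
seg 1: a=-4, c=M1/2=6899/3252, d=(M2−M1)/(6·2)=-2563/3252, b=Δ1−h1·(2M1+M2)/6=1035/542
seg 2: a=2, c=M2/2=-8479/3252, d=(M3−M2)/(6·2)=2047/2168, b=Δ2−h2·(2M2+M3)/6=1525/1626
seg 3: a=1, c=M3/2=2486/813, d=(M4−M3)/(6·1)=-514/271, b=Δ3−h3·(2M3+M4)/6=1495/813
seg 4: a=4, c=M4/2=-2140/813, d=(M5−M4)/(6·3)=2140/7317, b=Δ4−h4·(2M4+M5)/6=1841/813
t_q=9/4 → seg 0, τ=9/4; S=3+-4829/1084·τ+0·τ²+6899/29268·τ³=-300975/69376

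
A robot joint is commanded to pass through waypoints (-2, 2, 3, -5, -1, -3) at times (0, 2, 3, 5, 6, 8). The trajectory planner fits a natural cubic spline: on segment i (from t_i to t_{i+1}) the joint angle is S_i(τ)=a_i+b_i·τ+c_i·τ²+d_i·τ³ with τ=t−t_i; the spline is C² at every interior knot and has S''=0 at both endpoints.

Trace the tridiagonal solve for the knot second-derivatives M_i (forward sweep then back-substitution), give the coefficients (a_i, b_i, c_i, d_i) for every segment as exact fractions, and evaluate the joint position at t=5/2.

Δ: Δ0=2, Δ1=1, Δ2=-4, Δ3=4, Δ4=-1
row 1: diag=6, rhs=-6; c'=1/6, d'=-1
row 2: denom=6−1·1/6=35/6; d'=(-30−1·-1)/(35/6)=-174/35
row 3: denom=6−2·12/35=186/35; d'=(48−2·-174/35)/(186/35)=338/31
row 4: denom=6−1·35/186=1081/186; d'=(-30−1·338/31)/(1081/186)=-7608/1081
back: M4=-7608/1081
back: M3=338/31−35/186·-7608/1081=13218/1081
back: M2=-174/35−12/35·13218/1081=-9906/1081
back: M1=-1−1/6·-9906/1081=570/1081
M: M0=0, M1=570/1081, M2=-9906/1081, M3=13218/1081, M4=-7608/1081, M5=0
seg 0: a=-2, c=M0/2=0, d=(M1−M0)/(6·2)=95/2162, b=Δ0−h0·(2M0+M1)/6=1972/1081
seg 1: a=2, c=M1/2=285/1081, d=(M2−M1)/(6·1)=-1746/1081, b=Δ1−h1·(2M1+M2)/6=2542/1081
seg 2: a=3, c=M2/2=-4953/1081, d=(M3−M2)/(6·2)=41/23, b=Δ2−h2·(2M2+M3)/6=-2126/1081
seg 3: a=-5, c=M3/2=6609/1081, d=(M4−M3)/(6·1)=-3471/1081, b=Δ3−h3·(2M3+M4)/6=1186/1081
seg 4: a=-1, c=M4/2=-3804/1081, d=(M5−M4)/(6·2)=634/1081, b=Δ4−h4·(2M4+M5)/6=3991/1081
t_q=5/2 → seg 1, τ=1/2; S=2+2542/1081·τ+285/1081·τ²+-1746/1081·τ³=3286/1081

  seg 0: a=-2 b=1972/1081 c=0 d=95/2162
  seg 1: a=2 b=2542/1081 c=285/1081 d=-1746/1081
  seg 2: a=3 b=-2126/1081 c=-4953/1081 d=41/23
  seg 3: a=-5 b=1186/1081 c=6609/1081 d=-3471/1081
  seg 4: a=-1 b=3991/1081 c=-3804/1081 d=634/1081
S(5/2) = 3286/1081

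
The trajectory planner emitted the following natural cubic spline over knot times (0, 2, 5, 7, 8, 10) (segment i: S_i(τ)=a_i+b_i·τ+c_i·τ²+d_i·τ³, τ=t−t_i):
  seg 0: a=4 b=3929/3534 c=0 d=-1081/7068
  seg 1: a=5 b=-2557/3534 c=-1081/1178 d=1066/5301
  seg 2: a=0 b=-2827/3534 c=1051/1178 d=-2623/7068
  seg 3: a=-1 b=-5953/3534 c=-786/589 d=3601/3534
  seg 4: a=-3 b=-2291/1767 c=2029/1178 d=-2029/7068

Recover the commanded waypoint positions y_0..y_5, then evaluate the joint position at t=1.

y_0 = S_0(0) = a_0 = 4
y_1 = S_1(0) = a_1 = 5
y_2 = S_2(0) = a_2 = 0
y_3 = S_3(0) = a_3 = -1
y_4 = S_4(0) = a_4 = -3
y_5 = S_4(2) = -1
t_q=1 is in segment 0 (τ=1); S_0(τ)=11683/2356

y_0=4 y_1=5 y_2=0 y_3=-1 y_4=-3 y_5=-1
S(1) = 11683/2356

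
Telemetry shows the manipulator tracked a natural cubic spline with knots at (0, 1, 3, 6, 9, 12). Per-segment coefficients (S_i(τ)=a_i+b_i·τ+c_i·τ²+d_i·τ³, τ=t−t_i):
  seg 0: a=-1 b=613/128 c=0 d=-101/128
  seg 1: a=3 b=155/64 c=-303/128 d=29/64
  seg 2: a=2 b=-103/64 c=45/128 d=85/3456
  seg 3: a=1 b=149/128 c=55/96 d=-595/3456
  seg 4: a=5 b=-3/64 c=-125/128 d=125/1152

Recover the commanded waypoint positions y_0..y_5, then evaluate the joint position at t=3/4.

y_0 = S_0(0) = a_0 = -1
y_1 = S_1(0) = a_1 = 3
y_2 = S_2(0) = a_2 = 2
y_3 = S_3(0) = a_3 = 1
y_4 = S_4(0) = a_4 = 5
y_5 = S_4(3) = -1
t_q=3/4 is in segment 0 (τ=3/4); S_0(τ)=18505/8192

y_0=-1 y_1=3 y_2=2 y_3=1 y_4=5 y_5=-1
S(3/4) = 18505/8192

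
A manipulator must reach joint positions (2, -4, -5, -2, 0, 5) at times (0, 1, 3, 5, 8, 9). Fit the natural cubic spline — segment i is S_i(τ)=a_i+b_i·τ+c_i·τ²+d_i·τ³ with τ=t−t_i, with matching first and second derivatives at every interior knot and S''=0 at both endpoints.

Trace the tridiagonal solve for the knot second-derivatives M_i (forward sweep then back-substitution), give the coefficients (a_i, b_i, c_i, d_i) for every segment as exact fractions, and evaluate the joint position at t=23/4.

Δ: Δ0=-6, Δ1=-1/2, Δ2=3/2, Δ3=2/3, Δ4=5
row 1: diag=6, rhs=33; c'=1/3, d'=11/2
row 2: denom=8−2·1/3=22/3; d'=(12−2·11/2)/(22/3)=3/22
row 3: denom=10−2·3/11=104/11; d'=(-5−2·3/22)/(104/11)=-29/52
row 4: denom=8−3·33/104=733/104; d'=(26−3·-29/52)/(733/104)=2878/733
back: M4=2878/733
back: M3=-29/52−33/104·2878/733=-1322/733
back: M2=3/22−3/11·-1322/733=921/1466
back: M1=11/2−1/3·921/1466=3878/733
M: M0=0, M1=3878/733, M2=921/1466, M3=-1322/733, M4=2878/733, M5=0
seg 0: a=2, c=M0/2=0, d=(M1−M0)/(6·1)=1939/2199, b=Δ0−h0·(2M0+M1)/6=-15133/2199
seg 1: a=-4, c=M1/2=1939/733, d=(M2−M1)/(6·2)=-6835/17592, b=Δ1−h1·(2M1+M2)/6=-9316/2199
seg 2: a=-5, c=M2/2=921/2932, d=(M3−M2)/(6·2)=-3565/17592, b=Δ2−h2·(2M2+M3)/6=7399/4398
seg 3: a=-2, c=M3/2=-661/733, d=(M4−M3)/(6·3)=700/2199, b=Δ3−h3·(2M3+M4)/6=1115/2199
seg 4: a=0, c=M4/2=1439/733, d=(M5−M4)/(6·1)=-1439/2199, b=Δ4−h4·(2M4+M5)/6=8117/2199
t_q=23/4 → seg 3, τ=3/4; S=-2+1115/2199·τ+-661/733·τ²+700/2199·τ³=-11685/5864

  seg 0: a=2 b=-15133/2199 c=0 d=1939/2199
  seg 1: a=-4 b=-9316/2199 c=1939/733 d=-6835/17592
  seg 2: a=-5 b=7399/4398 c=921/2932 d=-3565/17592
  seg 3: a=-2 b=1115/2199 c=-661/733 d=700/2199
  seg 4: a=0 b=8117/2199 c=1439/733 d=-1439/2199
S(23/4) = -11685/5864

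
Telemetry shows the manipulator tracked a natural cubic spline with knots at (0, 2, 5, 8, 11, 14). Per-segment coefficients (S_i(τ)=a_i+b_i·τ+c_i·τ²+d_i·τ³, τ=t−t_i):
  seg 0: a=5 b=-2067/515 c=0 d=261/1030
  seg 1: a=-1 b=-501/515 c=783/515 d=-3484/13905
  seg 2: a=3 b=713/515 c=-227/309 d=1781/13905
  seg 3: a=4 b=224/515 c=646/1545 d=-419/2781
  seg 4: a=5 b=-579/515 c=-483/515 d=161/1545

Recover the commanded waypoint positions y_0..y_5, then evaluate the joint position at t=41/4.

y_0 = S_0(0) = a_0 = 5
y_1 = S_1(0) = a_1 = -1
y_2 = S_2(0) = a_2 = 3
y_3 = S_3(0) = a_3 = 4
y_4 = S_4(0) = a_4 = 5
y_5 = S_4(3) = -4
t_q=41/4 is in segment 3 (τ=9/4); S_3(τ)=177299/32960

y_0=5 y_1=-1 y_2=3 y_3=4 y_4=5 y_5=-4
S(41/4) = 177299/32960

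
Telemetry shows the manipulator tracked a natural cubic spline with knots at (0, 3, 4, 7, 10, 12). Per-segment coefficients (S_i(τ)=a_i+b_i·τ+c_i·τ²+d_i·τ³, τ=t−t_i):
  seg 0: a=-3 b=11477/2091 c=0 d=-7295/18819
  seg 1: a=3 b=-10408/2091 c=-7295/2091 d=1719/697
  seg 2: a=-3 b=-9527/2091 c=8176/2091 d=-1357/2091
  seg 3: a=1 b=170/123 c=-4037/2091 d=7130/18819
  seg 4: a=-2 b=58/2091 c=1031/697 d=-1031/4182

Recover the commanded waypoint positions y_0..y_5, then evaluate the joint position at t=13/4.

y_0 = S_0(0) = a_0 = -3
y_1 = S_1(0) = a_1 = 3
y_2 = S_2(0) = a_2 = -3
y_3 = S_3(0) = a_3 = 1
y_4 = S_4(0) = a_4 = -2
y_5 = S_4(2) = 2
t_q=13/4 is in segment 1 (τ=1/4); S_1(τ)=70307/44608

y_0=-3 y_1=3 y_2=-3 y_3=1 y_4=-2 y_5=2
S(13/4) = 70307/44608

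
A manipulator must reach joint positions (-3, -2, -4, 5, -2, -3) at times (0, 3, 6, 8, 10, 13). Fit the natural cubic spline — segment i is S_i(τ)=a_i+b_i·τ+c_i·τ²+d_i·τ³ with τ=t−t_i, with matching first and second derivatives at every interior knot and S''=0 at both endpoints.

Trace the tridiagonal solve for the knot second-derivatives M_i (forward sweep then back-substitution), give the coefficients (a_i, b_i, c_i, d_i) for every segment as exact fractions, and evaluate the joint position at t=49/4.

  seg 0: a=-3 b=275/221 c=0 d=-604/5967
  seg 1: a=-2 b=-329/221 c=-604/663 d=2357/5967
  seg 2: a=-4 b=820/221 c=1753/663 d=-5965/5304
  seg 3: a=5 b=1049/1326 c=-10883/2652 d=1731/1768
  seg 4: a=-2 b=-2569/663 c=1174/663 d=-1174/5967
S(49/4) = -28253/7072

Δ: Δ0=1/3, Δ1=-2/3, Δ2=9/2, Δ3=-7/2, Δ4=-1/3
row 1: diag=12, rhs=-6; c'=1/4, d'=-1/2
row 2: denom=10−3·1/4=37/4; d'=(31−3·-1/2)/(37/4)=130/37
row 3: denom=8−2·8/37=280/37; d'=(-48−2·130/37)/(280/37)=-509/70
row 4: denom=10−2·37/140=663/70; d'=(19−2·-509/70)/(663/70)=2348/663
back: M4=2348/663
back: M3=-509/70−37/140·2348/663=-10883/1326
back: M2=130/37−8/37·-10883/1326=3506/663
back: M1=-1/2−1/4·3506/663=-1208/663
M: M0=0, M1=-1208/663, M2=3506/663, M3=-10883/1326, M4=2348/663, M5=0
seg 0: a=-3, c=M0/2=0, d=(M1−M0)/(6·3)=-604/5967, b=Δ0−h0·(2M0+M1)/6=275/221
seg 1: a=-2, c=M1/2=-604/663, d=(M2−M1)/(6·3)=2357/5967, b=Δ1−h1·(2M1+M2)/6=-329/221
seg 2: a=-4, c=M2/2=1753/663, d=(M3−M2)/(6·2)=-5965/5304, b=Δ2−h2·(2M2+M3)/6=820/221
seg 3: a=5, c=M3/2=-10883/2652, d=(M4−M3)/(6·2)=1731/1768, b=Δ3−h3·(2M3+M4)/6=1049/1326
seg 4: a=-2, c=M4/2=1174/663, d=(M5−M4)/(6·3)=-1174/5967, b=Δ4−h4·(2M4+M5)/6=-2569/663
t_q=49/4 → seg 4, τ=9/4; S=-2+-2569/663·τ+1174/663·τ²+-1174/5967·τ³=-28253/7072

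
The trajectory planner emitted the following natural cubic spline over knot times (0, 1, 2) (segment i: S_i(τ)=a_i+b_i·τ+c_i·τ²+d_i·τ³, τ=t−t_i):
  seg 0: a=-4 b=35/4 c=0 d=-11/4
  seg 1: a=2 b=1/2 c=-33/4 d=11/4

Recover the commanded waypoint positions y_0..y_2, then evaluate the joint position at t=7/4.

y_0=-4 y_1=2 y_2=-3
S(7/4) = -283/256

y_0 = S_0(0) = a_0 = -4
y_1 = S_1(0) = a_1 = 2
y_2 = S_1(1) = -3
t_q=7/4 is in segment 1 (τ=3/4); S_1(τ)=-283/256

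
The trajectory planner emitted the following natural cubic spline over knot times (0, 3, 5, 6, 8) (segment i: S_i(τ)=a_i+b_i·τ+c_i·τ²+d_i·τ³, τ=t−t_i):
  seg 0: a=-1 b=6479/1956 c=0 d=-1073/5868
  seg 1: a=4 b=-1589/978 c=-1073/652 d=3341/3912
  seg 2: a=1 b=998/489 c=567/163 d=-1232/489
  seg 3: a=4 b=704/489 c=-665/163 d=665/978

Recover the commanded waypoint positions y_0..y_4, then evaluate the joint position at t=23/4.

y_0=-1 y_1=4 y_2=1 y_3=4 y_4=-4
S(23/4) = 8931/2608

y_0 = S_0(0) = a_0 = -1
y_1 = S_1(0) = a_1 = 4
y_2 = S_2(0) = a_2 = 1
y_3 = S_3(0) = a_3 = 4
y_4 = S_3(2) = -4
t_q=23/4 is in segment 2 (τ=3/4); S_2(τ)=8931/2608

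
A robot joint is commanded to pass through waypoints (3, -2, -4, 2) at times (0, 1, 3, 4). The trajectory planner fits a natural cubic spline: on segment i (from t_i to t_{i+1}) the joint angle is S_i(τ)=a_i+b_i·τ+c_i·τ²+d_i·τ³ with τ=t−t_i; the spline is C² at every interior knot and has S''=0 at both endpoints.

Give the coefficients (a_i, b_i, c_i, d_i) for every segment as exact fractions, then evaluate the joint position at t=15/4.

Δ: Δ0=-5, Δ1=-1, Δ2=6
row 1: diag=6, rhs=24; c'=1/3, d'=4
row 2: denom=6−2·1/3=16/3; d'=(42−2·4)/(16/3)=51/8
back: M2=51/8
back: M1=4−1/3·51/8=15/8
M: M0=0, M1=15/8, M2=51/8, M3=0
seg 0: a=3, c=M0/2=0, d=(M1−M0)/(6·1)=5/16, b=Δ0−h0·(2M0+M1)/6=-85/16
seg 1: a=-2, c=M1/2=15/16, d=(M2−M1)/(6·2)=3/8, b=Δ1−h1·(2M1+M2)/6=-35/8
seg 2: a=-4, c=M2/2=51/16, d=(M3−M2)/(6·1)=-17/16, b=Δ2−h2·(2M2+M3)/6=31/8
t_q=15/4 → seg 2, τ=3/4; S=-4+31/8·τ+51/16·τ²+-17/16·τ³=257/1024

  seg 0: a=3 b=-85/16 c=0 d=5/16
  seg 1: a=-2 b=-35/8 c=15/16 d=3/8
  seg 2: a=-4 b=31/8 c=51/16 d=-17/16
S(15/4) = 257/1024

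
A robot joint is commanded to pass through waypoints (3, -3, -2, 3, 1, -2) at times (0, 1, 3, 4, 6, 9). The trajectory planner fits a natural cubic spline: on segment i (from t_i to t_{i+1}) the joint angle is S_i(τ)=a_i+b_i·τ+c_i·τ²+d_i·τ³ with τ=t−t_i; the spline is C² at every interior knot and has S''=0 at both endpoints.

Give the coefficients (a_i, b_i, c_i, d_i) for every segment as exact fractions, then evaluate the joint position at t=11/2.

Δ: Δ0=-6, Δ1=1/2, Δ2=5, Δ3=-1, Δ4=-1
row 1: diag=6, rhs=39; c'=1/3, d'=13/2
row 2: denom=6−2·1/3=16/3; d'=(27−2·13/2)/(16/3)=21/8
row 3: denom=6−1·3/16=93/16; d'=(-36−1·21/8)/(93/16)=-206/31
row 4: denom=10−2·32/93=866/93; d'=(0−2·-206/31)/(866/93)=618/433
back: M4=618/433
back: M3=-206/31−32/93·618/433=-3090/433
back: M2=21/8−3/16·-3090/433=1716/433
back: M1=13/2−1/3·1716/433=4485/866
M: M0=0, M1=4485/866, M2=1716/433, M3=-3090/433, M4=618/433, M5=0
seg 0: a=3, c=M0/2=0, d=(M1−M0)/(6·1)=1495/1732, b=Δ0−h0·(2M0+M1)/6=-11887/1732
seg 1: a=-3, c=M1/2=4485/1732, d=(M2−M1)/(6·2)=-351/3464, b=Δ1−h1·(2M1+M2)/6=-3701/866
seg 2: a=-2, c=M2/2=858/433, d=(M3−M2)/(6·1)=-801/433, b=Δ2−h2·(2M2+M3)/6=2108/433
seg 3: a=3, c=M3/2=-1545/433, d=(M4−M3)/(6·2)=309/433, b=Δ3−h3·(2M3+M4)/6=1421/433
seg 4: a=1, c=M4/2=309/433, d=(M5−M4)/(6·3)=-103/1299, b=Δ4−h4·(2M4+M5)/6=-1051/433
t_q=11/2 → seg 3, τ=3/2; S=3+1421/433·τ+-1545/433·τ²+309/433·τ³=7977/3464

  seg 0: a=3 b=-11887/1732 c=0 d=1495/1732
  seg 1: a=-3 b=-3701/866 c=4485/1732 d=-351/3464
  seg 2: a=-2 b=2108/433 c=858/433 d=-801/433
  seg 3: a=3 b=1421/433 c=-1545/433 d=309/433
  seg 4: a=1 b=-1051/433 c=309/433 d=-103/1299
S(11/2) = 7977/3464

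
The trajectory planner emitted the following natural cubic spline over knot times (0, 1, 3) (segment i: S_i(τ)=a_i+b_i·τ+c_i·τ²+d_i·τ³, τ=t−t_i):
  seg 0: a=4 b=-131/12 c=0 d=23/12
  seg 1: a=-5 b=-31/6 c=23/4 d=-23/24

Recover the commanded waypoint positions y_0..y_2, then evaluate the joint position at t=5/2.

y_0 = S_0(0) = a_0 = 4
y_1 = S_1(0) = a_1 = -5
y_2 = S_1(2) = 0
t_q=5/2 is in segment 1 (τ=3/2); S_1(τ)=-195/64

y_0=4 y_1=-5 y_2=0
S(5/2) = -195/64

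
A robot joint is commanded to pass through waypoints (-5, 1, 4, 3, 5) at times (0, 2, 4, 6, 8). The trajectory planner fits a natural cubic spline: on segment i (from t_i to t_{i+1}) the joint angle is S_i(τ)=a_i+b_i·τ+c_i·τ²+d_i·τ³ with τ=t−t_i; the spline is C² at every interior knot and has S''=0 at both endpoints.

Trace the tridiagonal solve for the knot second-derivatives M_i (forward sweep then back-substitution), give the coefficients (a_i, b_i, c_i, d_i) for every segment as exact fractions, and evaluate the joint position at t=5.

Δ: Δ0=3, Δ1=3/2, Δ2=-1/2, Δ3=1
row 1: diag=8, rhs=-9; c'=1/4, d'=-9/8
row 2: denom=8−2·1/4=15/2; d'=(-12−2·-9/8)/(15/2)=-13/10
row 3: denom=8−2·4/15=112/15; d'=(9−2·-13/10)/(112/15)=87/56
back: M3=87/56
back: M2=-13/10−4/15·87/56=-12/7
back: M1=-9/8−1/4·-12/7=-39/56
M: M0=0, M1=-39/56, M2=-12/7, M3=87/56, M4=0
seg 0: a=-5, c=M0/2=0, d=(M1−M0)/(6·2)=-13/224, b=Δ0−h0·(2M0+M1)/6=181/56
seg 1: a=1, c=M1/2=-39/112, d=(M2−M1)/(6·2)=-19/224, b=Δ1−h1·(2M1+M2)/6=71/28
seg 2: a=4, c=M2/2=-6/7, d=(M3−M2)/(6·2)=61/224, b=Δ2−h2·(2M2+M3)/6=1/8
seg 3: a=3, c=M3/2=87/112, d=(M4−M3)/(6·2)=-29/224, b=Δ3−h3·(2M3+M4)/6=-1/28
t_q=5 → seg 2, τ=1; S=4+1/8·τ+-6/7·τ²+61/224·τ³=793/224

  seg 0: a=-5 b=181/56 c=0 d=-13/224
  seg 1: a=1 b=71/28 c=-39/112 d=-19/224
  seg 2: a=4 b=1/8 c=-6/7 d=61/224
  seg 3: a=3 b=-1/28 c=87/112 d=-29/224
S(5) = 793/224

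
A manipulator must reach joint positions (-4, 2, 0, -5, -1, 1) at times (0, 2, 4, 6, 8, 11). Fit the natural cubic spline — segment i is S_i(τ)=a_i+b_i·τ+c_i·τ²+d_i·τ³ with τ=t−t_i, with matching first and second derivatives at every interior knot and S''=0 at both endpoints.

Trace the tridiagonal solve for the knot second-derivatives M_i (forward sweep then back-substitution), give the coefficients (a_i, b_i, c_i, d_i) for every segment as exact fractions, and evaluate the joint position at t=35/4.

Δ: Δ0=3, Δ1=-1, Δ2=-5/2, Δ3=2, Δ4=2/3
row 1: diag=8, rhs=-24; c'=1/4, d'=-3
row 2: denom=8−2·1/4=15/2; d'=(-9−2·-3)/(15/2)=-2/5
row 3: denom=8−2·4/15=112/15; d'=(27−2·-2/5)/(112/15)=417/112
row 4: denom=10−2·15/56=265/28; d'=(-8−2·417/112)/(265/28)=-173/106
back: M4=-173/106
back: M3=417/112−15/56·-173/106=441/106
back: M2=-2/5−4/15·441/106=-80/53
back: M1=-3−1/4·-80/53=-139/53
M: M0=0, M1=-139/53, M2=-80/53, M3=441/106, M4=-173/106, M5=0
seg 0: a=-4, c=M0/2=0, d=(M1−M0)/(6·2)=-139/636, b=Δ0−h0·(2M0+M1)/6=616/159
seg 1: a=2, c=M1/2=-139/106, d=(M2−M1)/(6·2)=59/636, b=Δ1−h1·(2M1+M2)/6=199/159
seg 2: a=0, c=M2/2=-40/53, d=(M3−M2)/(6·2)=601/1272, b=Δ2−h2·(2M2+M3)/6=-458/159
seg 3: a=-5, c=M3/2=441/212, d=(M4−M3)/(6·2)=-307/636, b=Δ3−h3·(2M3+M4)/6=-73/318
seg 4: a=-1, c=M4/2=-173/212, d=(M5−M4)/(6·3)=173/1908, b=Δ4−h4·(2M4+M5)/6=731/318
t_q=35/4 → seg 4, τ=3/4; S=-1+731/318·τ+-173/212·τ²+173/1908·τ³=4115/13568

  seg 0: a=-4 b=616/159 c=0 d=-139/636
  seg 1: a=2 b=199/159 c=-139/106 d=59/636
  seg 2: a=0 b=-458/159 c=-40/53 d=601/1272
  seg 3: a=-5 b=-73/318 c=441/212 d=-307/636
  seg 4: a=-1 b=731/318 c=-173/212 d=173/1908
S(35/4) = 4115/13568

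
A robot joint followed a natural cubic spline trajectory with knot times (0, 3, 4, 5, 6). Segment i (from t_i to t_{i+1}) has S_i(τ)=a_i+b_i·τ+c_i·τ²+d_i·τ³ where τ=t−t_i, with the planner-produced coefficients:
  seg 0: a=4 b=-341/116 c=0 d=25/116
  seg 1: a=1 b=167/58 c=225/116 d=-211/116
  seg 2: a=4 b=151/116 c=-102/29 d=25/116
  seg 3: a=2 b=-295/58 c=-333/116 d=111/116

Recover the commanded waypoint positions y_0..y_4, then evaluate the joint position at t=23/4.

y_0 = S_0(0) = a_0 = 4
y_1 = S_1(0) = a_1 = 1
y_2 = S_2(0) = a_2 = 4
y_3 = S_3(0) = a_3 = 2
y_4 = S_3(1) = -5
t_q=23/4 is in segment 3 (τ=3/4); S_3(τ)=-22463/7424

y_0=4 y_1=1 y_2=4 y_3=2 y_4=-5
S(23/4) = -22463/7424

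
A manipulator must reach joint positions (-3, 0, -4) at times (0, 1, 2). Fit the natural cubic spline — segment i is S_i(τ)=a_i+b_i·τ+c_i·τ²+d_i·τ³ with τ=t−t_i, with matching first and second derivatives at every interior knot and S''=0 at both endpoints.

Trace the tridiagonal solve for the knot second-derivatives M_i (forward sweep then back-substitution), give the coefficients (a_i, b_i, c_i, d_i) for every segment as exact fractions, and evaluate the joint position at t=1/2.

  seg 0: a=-3 b=19/4 c=0 d=-7/4
  seg 1: a=0 b=-1/2 c=-21/4 d=7/4
S(1/2) = -27/32

Δ: Δ0=3, Δ1=-4
row 1: diag=4, rhs=-42; c'=1/4, d'=-21/2
back: M1=-21/2
M: M0=0, M1=-21/2, M2=0
seg 0: a=-3, c=M0/2=0, d=(M1−M0)/(6·1)=-7/4, b=Δ0−h0·(2M0+M1)/6=19/4
seg 1: a=0, c=M1/2=-21/4, d=(M2−M1)/(6·1)=7/4, b=Δ1−h1·(2M1+M2)/6=-1/2
t_q=1/2 → seg 0, τ=1/2; S=-3+19/4·τ+0·τ²+-7/4·τ³=-27/32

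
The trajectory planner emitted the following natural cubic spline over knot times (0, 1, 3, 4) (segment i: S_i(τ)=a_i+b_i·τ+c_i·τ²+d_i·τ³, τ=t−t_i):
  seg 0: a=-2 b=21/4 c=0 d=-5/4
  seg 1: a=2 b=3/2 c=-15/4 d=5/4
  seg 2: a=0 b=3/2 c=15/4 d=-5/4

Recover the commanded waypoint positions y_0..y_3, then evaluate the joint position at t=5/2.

y_0=-2 y_1=2 y_2=0 y_3=4
S(5/2) = 1/32

y_0 = S_0(0) = a_0 = -2
y_1 = S_1(0) = a_1 = 2
y_2 = S_2(0) = a_2 = 0
y_3 = S_2(1) = 4
t_q=5/2 is in segment 1 (τ=3/2); S_1(τ)=1/32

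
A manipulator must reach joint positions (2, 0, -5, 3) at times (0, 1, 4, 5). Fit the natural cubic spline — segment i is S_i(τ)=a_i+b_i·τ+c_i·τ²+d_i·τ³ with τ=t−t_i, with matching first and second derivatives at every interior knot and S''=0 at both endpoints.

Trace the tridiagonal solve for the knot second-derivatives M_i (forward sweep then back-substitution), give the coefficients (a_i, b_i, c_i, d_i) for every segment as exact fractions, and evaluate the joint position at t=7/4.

Δ: Δ0=-2, Δ1=-5/3, Δ2=8
row 1: diag=8, rhs=2; c'=3/8, d'=1/4
row 2: denom=8−3·3/8=55/8; d'=(58−3·1/4)/(55/8)=458/55
back: M2=458/55
back: M1=1/4−3/8·458/55=-158/55
M: M0=0, M1=-158/55, M2=458/55, M3=0
seg 0: a=2, c=M0/2=0, d=(M1−M0)/(6·1)=-79/165, b=Δ0−h0·(2M0+M1)/6=-251/165
seg 1: a=0, c=M1/2=-79/55, d=(M2−M1)/(6·3)=28/45, b=Δ1−h1·(2M1+M2)/6=-488/165
seg 2: a=-5, c=M2/2=229/55, d=(M3−M2)/(6·1)=-229/165, b=Δ2−h2·(2M2+M3)/6=862/165
t_q=7/4 → seg 1, τ=3/4; S=0+-488/165·τ+-79/55·τ²+28/45·τ³=-152/55

  seg 0: a=2 b=-251/165 c=0 d=-79/165
  seg 1: a=0 b=-488/165 c=-79/55 d=28/45
  seg 2: a=-5 b=862/165 c=229/55 d=-229/165
S(7/4) = -152/55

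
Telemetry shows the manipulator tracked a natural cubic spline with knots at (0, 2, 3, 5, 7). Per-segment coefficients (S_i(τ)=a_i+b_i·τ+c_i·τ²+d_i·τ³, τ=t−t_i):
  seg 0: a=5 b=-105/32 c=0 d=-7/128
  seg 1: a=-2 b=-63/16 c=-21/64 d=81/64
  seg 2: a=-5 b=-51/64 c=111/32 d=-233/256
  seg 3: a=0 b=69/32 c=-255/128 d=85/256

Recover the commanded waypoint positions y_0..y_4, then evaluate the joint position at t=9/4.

y_0 = S_0(0) = a_0 = 5
y_1 = S_1(0) = a_1 = -2
y_2 = S_2(0) = a_2 = -5
y_3 = S_3(0) = a_3 = 0
y_4 = S_3(2) = -1
t_q=9/4 is in segment 1 (τ=1/4); S_1(τ)=-12227/4096

y_0=5 y_1=-2 y_2=-5 y_3=0 y_4=-1
S(9/4) = -12227/4096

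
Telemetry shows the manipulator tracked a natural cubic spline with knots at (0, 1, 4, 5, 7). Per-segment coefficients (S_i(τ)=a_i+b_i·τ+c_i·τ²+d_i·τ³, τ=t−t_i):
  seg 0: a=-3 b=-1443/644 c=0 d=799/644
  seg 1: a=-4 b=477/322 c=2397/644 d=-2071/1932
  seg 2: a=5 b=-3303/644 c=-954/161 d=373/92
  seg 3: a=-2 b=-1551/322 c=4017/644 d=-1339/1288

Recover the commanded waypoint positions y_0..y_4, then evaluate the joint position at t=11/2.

y_0=-3 y_1=-4 y_2=5 y_3=-2 y_4=5
S(11/2) = -4385/1472

y_0 = S_0(0) = a_0 = -3
y_1 = S_1(0) = a_1 = -4
y_2 = S_2(0) = a_2 = 5
y_3 = S_3(0) = a_3 = -2
y_4 = S_3(2) = 5
t_q=11/2 is in segment 3 (τ=1/2); S_3(τ)=-4385/1472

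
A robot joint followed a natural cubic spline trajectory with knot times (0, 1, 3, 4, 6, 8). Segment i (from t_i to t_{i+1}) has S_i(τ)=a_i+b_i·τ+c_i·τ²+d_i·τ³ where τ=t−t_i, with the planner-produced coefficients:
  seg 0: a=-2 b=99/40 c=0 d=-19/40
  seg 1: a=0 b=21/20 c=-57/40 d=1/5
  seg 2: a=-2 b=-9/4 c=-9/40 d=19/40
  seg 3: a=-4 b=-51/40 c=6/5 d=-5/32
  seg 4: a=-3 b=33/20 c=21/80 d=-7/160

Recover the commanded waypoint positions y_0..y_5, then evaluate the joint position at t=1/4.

y_0=-2 y_1=0 y_2=-2 y_3=-4 y_4=-3 y_5=1
S(1/4) = -711/512

y_0 = S_0(0) = a_0 = -2
y_1 = S_1(0) = a_1 = 0
y_2 = S_2(0) = a_2 = -2
y_3 = S_3(0) = a_3 = -4
y_4 = S_4(0) = a_4 = -3
y_5 = S_4(2) = 1
t_q=1/4 is in segment 0 (τ=1/4); S_0(τ)=-711/512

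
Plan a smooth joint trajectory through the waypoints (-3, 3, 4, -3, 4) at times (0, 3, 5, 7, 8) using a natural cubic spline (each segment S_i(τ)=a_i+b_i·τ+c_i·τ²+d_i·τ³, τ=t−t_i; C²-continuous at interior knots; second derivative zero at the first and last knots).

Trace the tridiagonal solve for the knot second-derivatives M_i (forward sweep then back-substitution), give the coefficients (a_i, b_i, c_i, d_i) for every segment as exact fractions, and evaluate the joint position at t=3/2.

Δ: Δ0=2, Δ1=1/2, Δ2=-7/2, Δ3=7
row 1: diag=10, rhs=-9; c'=1/5, d'=-9/10
row 2: denom=8−2·1/5=38/5; d'=(-24−2·-9/10)/(38/5)=-111/38
row 3: denom=6−2·5/19=104/19; d'=(63−2·-111/38)/(104/19)=327/26
back: M3=327/26
back: M2=-111/38−5/19·327/26=-81/13
back: M1=-9/10−1/5·-81/13=9/26
M: M0=0, M1=9/26, M2=-81/13, M3=327/26, M4=0
seg 0: a=-3, c=M0/2=0, d=(M1−M0)/(6·3)=1/52, b=Δ0−h0·(2M0+M1)/6=95/52
seg 1: a=3, c=M1/2=9/52, d=(M2−M1)/(6·2)=-57/104, b=Δ1−h1·(2M1+M2)/6=61/26
seg 2: a=4, c=M2/2=-81/26, d=(M3−M2)/(6·2)=163/104, b=Δ2−h2·(2M2+M3)/6=-46/13
seg 3: a=-3, c=M3/2=327/52, d=(M4−M3)/(6·1)=-109/52, b=Δ3−h3·(2M3+M4)/6=73/26
t_q=3/2 → seg 0, τ=3/2; S=-3+95/52·τ+0·τ²+1/52·τ³=-81/416

  seg 0: a=-3 b=95/52 c=0 d=1/52
  seg 1: a=3 b=61/26 c=9/52 d=-57/104
  seg 2: a=4 b=-46/13 c=-81/26 d=163/104
  seg 3: a=-3 b=73/26 c=327/52 d=-109/52
S(3/2) = -81/416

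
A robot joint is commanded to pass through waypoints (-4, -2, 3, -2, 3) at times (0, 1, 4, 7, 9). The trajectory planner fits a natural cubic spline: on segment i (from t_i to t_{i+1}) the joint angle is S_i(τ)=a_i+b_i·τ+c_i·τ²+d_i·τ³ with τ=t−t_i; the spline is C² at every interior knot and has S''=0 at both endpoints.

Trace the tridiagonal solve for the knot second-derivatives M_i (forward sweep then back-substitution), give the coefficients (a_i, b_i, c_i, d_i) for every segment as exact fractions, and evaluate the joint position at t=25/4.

  seg 0: a=-4 b=997/532 c=0 d=67/532
  seg 1: a=-2 b=599/266 c=201/532 d=-2743/14364
  seg 2: a=3 b=-339/532 c=-535/399 d=4777/14364
  seg 3: a=-2 b=79/266 c=879/532 d=-293/1064
S(25/4) = -48813/34048

Δ: Δ0=2, Δ1=5/3, Δ2=-5/3, Δ3=5/2
row 1: diag=8, rhs=-2; c'=3/8, d'=-1/4
row 2: denom=12−3·3/8=87/8; d'=(-20−3·-1/4)/(87/8)=-154/87
row 3: denom=10−3·8/29=266/29; d'=(25−3·-154/87)/(266/29)=879/266
back: M3=879/266
back: M2=-154/87−8/29·879/266=-1070/399
back: M1=-1/4−3/8·-1070/399=201/266
M: M0=0, M1=201/266, M2=-1070/399, M3=879/266, M4=0
seg 0: a=-4, c=M0/2=0, d=(M1−M0)/(6·1)=67/532, b=Δ0−h0·(2M0+M1)/6=997/532
seg 1: a=-2, c=M1/2=201/532, d=(M2−M1)/(6·3)=-2743/14364, b=Δ1−h1·(2M1+M2)/6=599/266
seg 2: a=3, c=M2/2=-535/399, d=(M3−M2)/(6·3)=4777/14364, b=Δ2−h2·(2M2+M3)/6=-339/532
seg 3: a=-2, c=M3/2=879/532, d=(M4−M3)/(6·2)=-293/1064, b=Δ3−h3·(2M3+M4)/6=79/266
t_q=25/4 → seg 2, τ=9/4; S=3+-339/532·τ+-535/399·τ²+4777/14364·τ³=-48813/34048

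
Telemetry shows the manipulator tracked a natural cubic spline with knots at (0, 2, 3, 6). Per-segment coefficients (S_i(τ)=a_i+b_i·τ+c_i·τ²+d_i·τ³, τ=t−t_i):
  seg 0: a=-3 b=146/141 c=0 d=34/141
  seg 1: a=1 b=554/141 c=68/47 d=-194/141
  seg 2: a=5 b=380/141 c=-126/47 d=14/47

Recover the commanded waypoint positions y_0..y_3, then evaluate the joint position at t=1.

y_0=-3 y_1=1 y_2=5 y_3=-3
S(1) = -81/47

y_0 = S_0(0) = a_0 = -3
y_1 = S_1(0) = a_1 = 1
y_2 = S_2(0) = a_2 = 5
y_3 = S_2(3) = -3
t_q=1 is in segment 0 (τ=1); S_0(τ)=-81/47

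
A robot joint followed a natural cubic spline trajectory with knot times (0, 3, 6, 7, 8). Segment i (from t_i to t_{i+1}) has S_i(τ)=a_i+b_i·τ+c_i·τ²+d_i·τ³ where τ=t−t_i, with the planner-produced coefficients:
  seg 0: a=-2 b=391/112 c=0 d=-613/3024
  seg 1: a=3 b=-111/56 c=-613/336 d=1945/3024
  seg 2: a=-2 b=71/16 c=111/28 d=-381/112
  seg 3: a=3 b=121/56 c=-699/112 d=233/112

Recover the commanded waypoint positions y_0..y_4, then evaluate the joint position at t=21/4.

y_0=-2 y_1=3 y_2=-2 y_3=3 y_4=1
S(21/4) = -24153/7168

y_0 = S_0(0) = a_0 = -2
y_1 = S_1(0) = a_1 = 3
y_2 = S_2(0) = a_2 = -2
y_3 = S_3(0) = a_3 = 3
y_4 = S_3(1) = 1
t_q=21/4 is in segment 1 (τ=9/4); S_1(τ)=-24153/7168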